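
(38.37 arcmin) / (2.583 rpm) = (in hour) 1.146e-05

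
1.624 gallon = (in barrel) 0.03867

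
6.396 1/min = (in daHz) 0.01066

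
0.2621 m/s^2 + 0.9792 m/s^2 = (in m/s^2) 1.241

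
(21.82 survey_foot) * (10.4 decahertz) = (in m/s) 691.7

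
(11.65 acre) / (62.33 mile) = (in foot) 1.542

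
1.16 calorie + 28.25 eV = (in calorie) 1.16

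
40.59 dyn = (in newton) 0.0004059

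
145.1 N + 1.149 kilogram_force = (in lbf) 35.15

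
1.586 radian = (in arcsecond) 3.271e+05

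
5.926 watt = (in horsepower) 0.007947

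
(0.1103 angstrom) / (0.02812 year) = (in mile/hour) 2.782e-17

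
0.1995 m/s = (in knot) 0.3878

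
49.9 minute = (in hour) 0.8317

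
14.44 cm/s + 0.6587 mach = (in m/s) 224.4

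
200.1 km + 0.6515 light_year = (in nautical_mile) 3.328e+12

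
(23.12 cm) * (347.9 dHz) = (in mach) 0.02362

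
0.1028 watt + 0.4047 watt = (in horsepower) 0.0006806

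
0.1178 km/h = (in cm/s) 3.272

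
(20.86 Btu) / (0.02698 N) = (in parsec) 2.644e-11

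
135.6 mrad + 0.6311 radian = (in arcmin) 2636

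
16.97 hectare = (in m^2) 1.697e+05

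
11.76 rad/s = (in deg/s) 673.8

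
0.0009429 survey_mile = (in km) 0.001517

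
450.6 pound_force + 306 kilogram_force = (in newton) 5005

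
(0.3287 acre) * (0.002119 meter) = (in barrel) 17.73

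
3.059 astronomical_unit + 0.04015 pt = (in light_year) 4.837e-05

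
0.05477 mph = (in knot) 0.04759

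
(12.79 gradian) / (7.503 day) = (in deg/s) 1.776e-05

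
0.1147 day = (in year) 0.0003142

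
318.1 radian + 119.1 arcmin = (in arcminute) 1.094e+06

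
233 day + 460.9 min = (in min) 3.36e+05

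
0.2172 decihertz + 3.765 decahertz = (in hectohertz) 0.3767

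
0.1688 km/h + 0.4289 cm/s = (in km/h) 0.1842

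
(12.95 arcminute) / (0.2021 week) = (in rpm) 2.943e-07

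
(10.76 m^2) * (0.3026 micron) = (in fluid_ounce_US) 0.1101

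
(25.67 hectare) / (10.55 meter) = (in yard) 2.661e+04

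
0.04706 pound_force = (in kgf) 0.02135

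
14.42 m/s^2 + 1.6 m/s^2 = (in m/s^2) 16.02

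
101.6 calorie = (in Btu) 0.4029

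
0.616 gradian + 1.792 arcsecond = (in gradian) 0.6166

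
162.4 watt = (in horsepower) 0.2178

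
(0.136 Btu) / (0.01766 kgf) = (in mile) 0.5148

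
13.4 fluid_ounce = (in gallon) 0.1047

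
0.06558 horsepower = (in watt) 48.9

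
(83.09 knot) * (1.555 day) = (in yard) 6.281e+06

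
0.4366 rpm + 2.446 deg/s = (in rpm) 0.8443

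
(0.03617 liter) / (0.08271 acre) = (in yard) 1.182e-07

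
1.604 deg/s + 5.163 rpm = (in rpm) 5.43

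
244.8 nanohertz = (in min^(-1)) 1.469e-05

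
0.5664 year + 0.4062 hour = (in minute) 2.977e+05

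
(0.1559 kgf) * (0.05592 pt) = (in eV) 1.882e+14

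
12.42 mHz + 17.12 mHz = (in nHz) 2.954e+07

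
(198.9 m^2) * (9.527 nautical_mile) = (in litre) 3.509e+09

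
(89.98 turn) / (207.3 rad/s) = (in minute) 0.04545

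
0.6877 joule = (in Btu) 0.0006518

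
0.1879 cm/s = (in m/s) 0.001879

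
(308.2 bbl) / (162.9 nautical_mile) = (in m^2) 0.0001624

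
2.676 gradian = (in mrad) 42.03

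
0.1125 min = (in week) 1.116e-05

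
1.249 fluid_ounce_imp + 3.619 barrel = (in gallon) 152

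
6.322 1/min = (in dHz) 1.054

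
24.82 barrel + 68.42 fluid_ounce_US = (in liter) 3948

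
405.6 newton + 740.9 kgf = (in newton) 7671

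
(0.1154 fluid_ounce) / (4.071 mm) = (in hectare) 8.383e-08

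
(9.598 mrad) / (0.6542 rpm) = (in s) 0.1401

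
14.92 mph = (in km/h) 24.01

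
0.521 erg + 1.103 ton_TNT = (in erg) 4.615e+16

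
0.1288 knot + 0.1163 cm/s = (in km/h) 0.2427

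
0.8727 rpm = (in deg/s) 5.236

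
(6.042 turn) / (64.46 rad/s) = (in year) 1.868e-08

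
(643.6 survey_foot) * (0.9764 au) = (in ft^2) 3.084e+14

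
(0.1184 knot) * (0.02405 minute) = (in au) 5.875e-13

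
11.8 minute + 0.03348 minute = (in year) 2.251e-05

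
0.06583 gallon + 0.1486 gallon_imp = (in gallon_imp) 0.2034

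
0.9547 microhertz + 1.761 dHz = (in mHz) 176.1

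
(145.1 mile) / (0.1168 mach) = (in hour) 1.631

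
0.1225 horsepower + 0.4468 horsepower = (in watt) 424.5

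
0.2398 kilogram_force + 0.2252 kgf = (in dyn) 4.56e+05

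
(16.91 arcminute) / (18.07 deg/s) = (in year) 4.946e-10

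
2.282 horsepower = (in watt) 1702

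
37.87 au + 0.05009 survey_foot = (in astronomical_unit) 37.87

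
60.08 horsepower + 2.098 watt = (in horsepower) 60.08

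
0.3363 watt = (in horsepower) 0.000451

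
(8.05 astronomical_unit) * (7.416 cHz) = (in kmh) 3.215e+11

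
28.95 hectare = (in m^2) 2.895e+05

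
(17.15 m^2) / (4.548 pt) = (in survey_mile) 6.642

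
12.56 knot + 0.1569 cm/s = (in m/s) 6.463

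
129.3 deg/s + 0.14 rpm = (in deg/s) 130.1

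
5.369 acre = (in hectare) 2.173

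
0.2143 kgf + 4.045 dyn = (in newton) 2.102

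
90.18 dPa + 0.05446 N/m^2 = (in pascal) 9.072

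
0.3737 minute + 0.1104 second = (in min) 0.3755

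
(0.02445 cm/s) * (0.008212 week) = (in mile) 0.0007546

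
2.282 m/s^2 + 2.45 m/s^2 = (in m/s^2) 4.732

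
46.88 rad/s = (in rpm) 447.7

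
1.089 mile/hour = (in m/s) 0.4868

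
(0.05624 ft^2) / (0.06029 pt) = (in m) 245.7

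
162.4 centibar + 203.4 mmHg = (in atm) 1.87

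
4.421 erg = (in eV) 2.759e+12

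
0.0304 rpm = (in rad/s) 0.003183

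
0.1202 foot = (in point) 103.9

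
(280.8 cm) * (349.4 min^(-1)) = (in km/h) 58.87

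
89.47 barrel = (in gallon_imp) 3129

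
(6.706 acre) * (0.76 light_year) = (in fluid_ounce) 6.598e+24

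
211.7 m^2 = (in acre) 0.05231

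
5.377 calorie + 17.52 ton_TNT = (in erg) 7.33e+17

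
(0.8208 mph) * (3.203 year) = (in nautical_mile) 2.001e+04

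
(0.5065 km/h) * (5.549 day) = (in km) 67.45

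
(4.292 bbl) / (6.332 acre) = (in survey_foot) 8.737e-05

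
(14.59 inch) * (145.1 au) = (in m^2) 8.044e+12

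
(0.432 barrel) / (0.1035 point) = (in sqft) 2.025e+04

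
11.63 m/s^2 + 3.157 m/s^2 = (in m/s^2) 14.79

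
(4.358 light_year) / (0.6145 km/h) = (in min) 4.026e+15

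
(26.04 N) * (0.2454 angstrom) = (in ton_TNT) 1.527e-19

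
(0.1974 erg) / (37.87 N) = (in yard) 5.701e-10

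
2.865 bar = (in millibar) 2865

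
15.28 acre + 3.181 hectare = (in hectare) 9.365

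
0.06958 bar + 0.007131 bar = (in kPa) 7.671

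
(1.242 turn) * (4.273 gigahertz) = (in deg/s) 1.911e+12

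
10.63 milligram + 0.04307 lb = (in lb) 0.04309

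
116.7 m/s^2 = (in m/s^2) 116.7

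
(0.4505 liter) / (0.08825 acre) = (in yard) 1.38e-06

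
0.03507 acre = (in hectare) 0.01419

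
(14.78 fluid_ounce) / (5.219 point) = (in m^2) 0.2374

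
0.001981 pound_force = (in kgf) 0.0008986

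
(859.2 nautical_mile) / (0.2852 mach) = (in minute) 273.1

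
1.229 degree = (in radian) 0.02145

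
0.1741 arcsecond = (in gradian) 5.373e-05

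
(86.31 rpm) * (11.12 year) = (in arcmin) 1.09e+13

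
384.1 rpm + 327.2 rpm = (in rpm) 711.3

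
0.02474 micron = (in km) 2.474e-11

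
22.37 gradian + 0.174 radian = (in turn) 0.08362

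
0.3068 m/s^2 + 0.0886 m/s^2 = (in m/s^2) 0.3954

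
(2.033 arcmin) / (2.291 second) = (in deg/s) 0.01479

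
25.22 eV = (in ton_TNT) 9.657e-28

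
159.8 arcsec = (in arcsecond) 159.8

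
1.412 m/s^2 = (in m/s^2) 1.412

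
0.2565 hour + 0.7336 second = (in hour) 0.2567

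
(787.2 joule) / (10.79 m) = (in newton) 72.96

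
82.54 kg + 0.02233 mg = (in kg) 82.54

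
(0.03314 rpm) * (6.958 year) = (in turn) 1.212e+05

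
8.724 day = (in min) 1.256e+04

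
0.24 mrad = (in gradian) 0.01528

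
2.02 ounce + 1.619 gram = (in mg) 5.889e+04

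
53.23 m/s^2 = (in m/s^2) 53.23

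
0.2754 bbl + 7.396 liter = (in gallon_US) 13.52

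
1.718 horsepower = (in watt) 1281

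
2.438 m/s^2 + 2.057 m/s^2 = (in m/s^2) 4.495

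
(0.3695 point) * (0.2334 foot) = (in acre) 2.291e-09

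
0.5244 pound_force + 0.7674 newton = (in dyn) 3.1e+05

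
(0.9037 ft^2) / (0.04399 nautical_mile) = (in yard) 0.001127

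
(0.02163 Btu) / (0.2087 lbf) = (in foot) 80.65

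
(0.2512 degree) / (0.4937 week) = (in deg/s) 8.413e-07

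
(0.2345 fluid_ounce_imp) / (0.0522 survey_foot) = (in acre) 1.035e-07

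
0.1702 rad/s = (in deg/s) 9.752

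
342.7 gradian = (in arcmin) 1.851e+04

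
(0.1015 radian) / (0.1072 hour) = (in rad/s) 0.000263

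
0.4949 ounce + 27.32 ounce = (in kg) 0.7885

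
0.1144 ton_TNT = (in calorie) 1.144e+08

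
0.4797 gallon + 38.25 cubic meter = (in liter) 3.825e+04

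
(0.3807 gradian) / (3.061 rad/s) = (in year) 6.195e-11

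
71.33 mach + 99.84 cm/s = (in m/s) 2.429e+04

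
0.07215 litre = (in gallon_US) 0.01906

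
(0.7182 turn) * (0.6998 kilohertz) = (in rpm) 3.016e+04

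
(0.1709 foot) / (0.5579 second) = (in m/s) 0.09337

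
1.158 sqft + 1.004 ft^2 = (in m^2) 0.2009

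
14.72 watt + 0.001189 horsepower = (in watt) 15.61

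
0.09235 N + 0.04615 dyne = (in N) 0.09235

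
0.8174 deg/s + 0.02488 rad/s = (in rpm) 0.3738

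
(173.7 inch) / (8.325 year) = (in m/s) 1.681e-08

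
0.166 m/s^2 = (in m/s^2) 0.166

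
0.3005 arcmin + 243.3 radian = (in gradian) 1.549e+04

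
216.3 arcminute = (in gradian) 4.006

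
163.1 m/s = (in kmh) 587.2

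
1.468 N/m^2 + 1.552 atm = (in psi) 22.81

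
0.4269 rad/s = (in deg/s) 24.46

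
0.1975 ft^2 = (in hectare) 1.835e-06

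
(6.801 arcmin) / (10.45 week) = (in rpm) 2.989e-09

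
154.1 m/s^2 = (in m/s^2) 154.1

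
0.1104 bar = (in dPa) 1.104e+05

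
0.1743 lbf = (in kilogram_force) 0.07906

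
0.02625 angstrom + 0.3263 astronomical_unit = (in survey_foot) 1.601e+11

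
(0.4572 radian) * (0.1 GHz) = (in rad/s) 4.572e+07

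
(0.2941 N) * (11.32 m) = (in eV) 2.078e+19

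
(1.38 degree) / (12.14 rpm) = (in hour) 5.263e-06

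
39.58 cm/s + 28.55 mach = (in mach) 28.55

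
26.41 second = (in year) 8.375e-07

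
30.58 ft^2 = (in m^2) 2.841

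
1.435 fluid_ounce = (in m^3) 4.244e-05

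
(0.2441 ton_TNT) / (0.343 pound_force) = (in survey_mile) 4.159e+05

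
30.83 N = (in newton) 30.83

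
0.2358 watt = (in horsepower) 0.0003162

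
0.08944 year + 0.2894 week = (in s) 2.996e+06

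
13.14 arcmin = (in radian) 0.003822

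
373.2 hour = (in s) 1.344e+06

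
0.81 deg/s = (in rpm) 0.135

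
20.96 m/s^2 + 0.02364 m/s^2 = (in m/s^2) 20.98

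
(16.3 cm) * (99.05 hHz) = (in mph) 3612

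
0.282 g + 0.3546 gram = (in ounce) 0.02246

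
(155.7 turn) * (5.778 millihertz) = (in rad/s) 5.653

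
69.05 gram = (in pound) 0.1522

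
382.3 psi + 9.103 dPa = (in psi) 382.3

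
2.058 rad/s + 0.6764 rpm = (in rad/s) 2.129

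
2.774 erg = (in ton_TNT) 6.63e-17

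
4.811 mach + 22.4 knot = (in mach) 4.845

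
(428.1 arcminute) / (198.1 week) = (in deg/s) 5.955e-08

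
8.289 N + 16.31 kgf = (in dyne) 1.682e+07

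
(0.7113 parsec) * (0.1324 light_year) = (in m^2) 2.749e+31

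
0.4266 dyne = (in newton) 4.266e-06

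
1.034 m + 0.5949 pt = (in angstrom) 1.034e+10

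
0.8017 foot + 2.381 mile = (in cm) 3.832e+05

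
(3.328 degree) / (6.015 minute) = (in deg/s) 0.009221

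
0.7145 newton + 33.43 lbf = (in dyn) 1.494e+07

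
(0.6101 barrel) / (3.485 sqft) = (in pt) 849.2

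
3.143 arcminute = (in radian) 0.0009143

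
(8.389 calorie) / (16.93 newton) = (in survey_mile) 0.001288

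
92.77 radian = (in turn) 14.76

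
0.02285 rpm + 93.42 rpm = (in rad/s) 9.785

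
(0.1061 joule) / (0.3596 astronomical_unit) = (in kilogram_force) 2.011e-13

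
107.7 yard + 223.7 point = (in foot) 323.4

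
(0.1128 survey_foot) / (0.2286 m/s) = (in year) 4.769e-09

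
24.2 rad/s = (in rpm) 231.1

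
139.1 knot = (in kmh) 257.6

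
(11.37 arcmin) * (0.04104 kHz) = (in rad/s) 0.1357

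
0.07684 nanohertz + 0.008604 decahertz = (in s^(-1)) 0.08604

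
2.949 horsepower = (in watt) 2199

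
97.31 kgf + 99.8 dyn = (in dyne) 9.543e+07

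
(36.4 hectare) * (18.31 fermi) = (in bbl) 4.192e-08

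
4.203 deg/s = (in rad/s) 0.07336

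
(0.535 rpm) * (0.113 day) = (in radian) 547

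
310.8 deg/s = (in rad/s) 5.424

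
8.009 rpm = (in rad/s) 0.8387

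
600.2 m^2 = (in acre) 0.1483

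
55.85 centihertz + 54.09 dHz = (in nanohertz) 5.968e+09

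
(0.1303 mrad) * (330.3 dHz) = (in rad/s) 0.004304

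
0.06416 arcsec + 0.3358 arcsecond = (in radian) 1.939e-06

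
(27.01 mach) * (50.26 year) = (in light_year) 0.001541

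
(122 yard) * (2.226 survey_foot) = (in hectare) 0.007569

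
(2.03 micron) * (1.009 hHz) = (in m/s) 0.0002048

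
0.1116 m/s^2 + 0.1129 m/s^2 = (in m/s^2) 0.2245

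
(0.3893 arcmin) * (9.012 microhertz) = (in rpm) 9.745e-09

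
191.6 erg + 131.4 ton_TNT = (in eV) 3.431e+30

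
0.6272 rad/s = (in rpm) 5.989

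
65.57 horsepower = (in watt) 4.89e+04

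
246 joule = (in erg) 2.46e+09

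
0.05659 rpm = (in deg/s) 0.3395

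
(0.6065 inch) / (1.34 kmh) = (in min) 0.0006898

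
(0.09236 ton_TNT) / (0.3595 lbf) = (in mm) 2.417e+11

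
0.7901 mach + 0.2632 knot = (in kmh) 969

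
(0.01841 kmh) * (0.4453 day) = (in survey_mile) 0.1223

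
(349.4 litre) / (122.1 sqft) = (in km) 3.08e-05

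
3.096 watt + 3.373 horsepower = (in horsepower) 3.377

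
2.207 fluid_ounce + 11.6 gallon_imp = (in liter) 52.8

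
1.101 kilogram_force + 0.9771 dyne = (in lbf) 2.427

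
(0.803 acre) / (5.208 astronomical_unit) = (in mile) 2.592e-12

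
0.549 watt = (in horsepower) 0.0007362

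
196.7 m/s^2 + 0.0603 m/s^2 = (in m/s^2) 196.8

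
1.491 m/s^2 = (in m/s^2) 1.491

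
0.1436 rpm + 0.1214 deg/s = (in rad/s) 0.01716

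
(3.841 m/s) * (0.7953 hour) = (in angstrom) 1.1e+14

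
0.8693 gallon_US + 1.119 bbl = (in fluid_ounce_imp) 6377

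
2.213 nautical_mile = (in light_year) 4.332e-13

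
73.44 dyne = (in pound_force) 0.0001651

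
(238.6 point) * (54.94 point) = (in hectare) 1.631e-07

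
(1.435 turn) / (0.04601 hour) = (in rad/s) 0.05443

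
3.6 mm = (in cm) 0.36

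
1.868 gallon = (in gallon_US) 1.868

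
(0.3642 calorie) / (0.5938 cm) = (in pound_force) 57.69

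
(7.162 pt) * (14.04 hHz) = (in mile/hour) 7.935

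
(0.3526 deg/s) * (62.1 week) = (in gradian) 1.471e+07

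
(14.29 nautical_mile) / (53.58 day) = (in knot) 0.01111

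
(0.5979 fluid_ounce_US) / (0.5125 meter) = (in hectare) 3.45e-09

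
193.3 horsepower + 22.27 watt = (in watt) 1.442e+05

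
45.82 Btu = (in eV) 3.017e+23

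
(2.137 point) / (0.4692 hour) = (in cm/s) 4.463e-05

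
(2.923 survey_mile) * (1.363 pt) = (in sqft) 24.35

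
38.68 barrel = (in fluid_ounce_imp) 2.164e+05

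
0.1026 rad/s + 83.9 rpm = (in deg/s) 509.3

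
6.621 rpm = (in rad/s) 0.6933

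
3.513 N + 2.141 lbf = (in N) 13.04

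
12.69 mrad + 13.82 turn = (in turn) 13.82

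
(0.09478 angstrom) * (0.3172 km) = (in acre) 7.429e-13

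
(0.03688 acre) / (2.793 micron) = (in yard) 5.844e+07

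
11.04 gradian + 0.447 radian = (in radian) 0.6204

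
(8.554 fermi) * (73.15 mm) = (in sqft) 6.735e-15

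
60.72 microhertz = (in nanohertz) 6.072e+04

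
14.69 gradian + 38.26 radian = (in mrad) 3.849e+04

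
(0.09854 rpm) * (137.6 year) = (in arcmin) 1.539e+11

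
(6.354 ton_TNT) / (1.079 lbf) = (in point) 1.57e+13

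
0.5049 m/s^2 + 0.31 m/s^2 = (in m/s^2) 0.8149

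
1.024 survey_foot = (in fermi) 3.121e+14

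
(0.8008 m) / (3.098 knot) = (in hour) 0.0001396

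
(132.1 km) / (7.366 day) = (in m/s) 0.2076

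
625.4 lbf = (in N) 2782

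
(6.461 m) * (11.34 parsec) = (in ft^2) 2.434e+19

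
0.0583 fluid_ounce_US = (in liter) 0.001724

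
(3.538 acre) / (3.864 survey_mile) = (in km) 0.002302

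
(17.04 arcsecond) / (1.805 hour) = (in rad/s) 1.271e-08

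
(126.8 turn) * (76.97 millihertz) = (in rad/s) 61.32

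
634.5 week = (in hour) 1.066e+05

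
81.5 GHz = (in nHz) 8.15e+19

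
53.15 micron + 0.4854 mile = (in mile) 0.4854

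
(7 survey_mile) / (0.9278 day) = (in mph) 0.3144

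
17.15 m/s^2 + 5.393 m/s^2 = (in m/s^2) 22.54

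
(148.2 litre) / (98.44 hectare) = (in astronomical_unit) 1.006e-18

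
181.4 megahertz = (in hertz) 1.814e+08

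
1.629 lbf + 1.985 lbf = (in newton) 16.08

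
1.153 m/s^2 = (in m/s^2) 1.153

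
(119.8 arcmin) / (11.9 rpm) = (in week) 4.624e-08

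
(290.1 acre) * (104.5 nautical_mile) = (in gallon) 6.002e+13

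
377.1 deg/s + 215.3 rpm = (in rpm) 278.2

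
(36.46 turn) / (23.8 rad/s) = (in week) 1.592e-05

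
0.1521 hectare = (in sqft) 1.637e+04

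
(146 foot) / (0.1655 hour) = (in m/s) 0.07469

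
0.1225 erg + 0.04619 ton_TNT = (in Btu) 1.832e+05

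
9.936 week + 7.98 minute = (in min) 1.002e+05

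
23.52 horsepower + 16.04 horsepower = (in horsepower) 39.56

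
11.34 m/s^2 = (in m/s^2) 11.34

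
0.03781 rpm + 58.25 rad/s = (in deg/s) 3338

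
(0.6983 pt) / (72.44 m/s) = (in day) 3.936e-11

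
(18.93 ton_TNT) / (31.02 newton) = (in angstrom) 2.553e+19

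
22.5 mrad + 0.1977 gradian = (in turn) 0.004075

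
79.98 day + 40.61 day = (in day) 120.6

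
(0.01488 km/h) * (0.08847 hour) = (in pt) 3732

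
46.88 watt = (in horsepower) 0.06287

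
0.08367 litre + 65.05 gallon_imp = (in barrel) 1.861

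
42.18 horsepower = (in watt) 3.145e+04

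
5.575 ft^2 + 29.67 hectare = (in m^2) 2.967e+05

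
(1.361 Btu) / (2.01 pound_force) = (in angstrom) 1.606e+12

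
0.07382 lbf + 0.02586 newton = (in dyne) 3.542e+04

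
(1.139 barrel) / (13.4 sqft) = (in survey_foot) 0.4772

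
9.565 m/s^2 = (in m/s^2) 9.565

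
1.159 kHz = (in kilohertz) 1.159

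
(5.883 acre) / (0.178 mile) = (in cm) 8311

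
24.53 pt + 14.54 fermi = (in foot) 0.02839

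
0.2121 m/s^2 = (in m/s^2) 0.2121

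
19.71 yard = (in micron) 1.802e+07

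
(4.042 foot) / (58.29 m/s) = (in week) 3.495e-08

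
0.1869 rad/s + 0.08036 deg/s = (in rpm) 1.798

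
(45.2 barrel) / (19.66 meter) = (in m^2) 0.3655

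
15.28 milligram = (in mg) 15.28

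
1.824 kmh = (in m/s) 0.5067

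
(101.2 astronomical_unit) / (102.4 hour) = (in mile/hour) 9.187e+07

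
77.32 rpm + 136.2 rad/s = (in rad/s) 144.3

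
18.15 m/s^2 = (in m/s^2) 18.15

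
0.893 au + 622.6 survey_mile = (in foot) 4.383e+11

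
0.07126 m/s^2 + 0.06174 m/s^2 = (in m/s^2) 0.133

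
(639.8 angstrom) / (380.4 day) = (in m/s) 1.947e-15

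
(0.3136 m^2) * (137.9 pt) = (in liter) 15.26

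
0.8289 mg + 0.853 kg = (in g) 853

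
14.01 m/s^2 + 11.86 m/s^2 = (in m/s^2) 25.87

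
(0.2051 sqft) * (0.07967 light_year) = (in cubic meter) 1.436e+13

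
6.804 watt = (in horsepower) 0.009124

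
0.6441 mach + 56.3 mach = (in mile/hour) 4.337e+04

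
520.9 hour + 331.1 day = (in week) 50.4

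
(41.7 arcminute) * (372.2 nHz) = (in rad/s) 4.515e-09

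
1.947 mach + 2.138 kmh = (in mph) 1484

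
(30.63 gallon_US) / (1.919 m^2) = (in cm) 6.042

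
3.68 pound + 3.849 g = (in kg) 1.673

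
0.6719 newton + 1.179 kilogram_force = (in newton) 12.23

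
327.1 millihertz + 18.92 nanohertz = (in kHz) 0.0003271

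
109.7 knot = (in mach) 0.1657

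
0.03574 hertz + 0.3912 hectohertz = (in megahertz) 3.916e-05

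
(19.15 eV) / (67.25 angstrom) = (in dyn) 4.562e-05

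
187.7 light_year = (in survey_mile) 1.103e+15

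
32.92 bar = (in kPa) 3292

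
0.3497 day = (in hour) 8.393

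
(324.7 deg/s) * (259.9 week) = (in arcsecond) 1.837e+14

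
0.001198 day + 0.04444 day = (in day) 0.04564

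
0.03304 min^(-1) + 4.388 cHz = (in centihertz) 4.443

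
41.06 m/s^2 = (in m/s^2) 41.06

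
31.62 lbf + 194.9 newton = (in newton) 335.6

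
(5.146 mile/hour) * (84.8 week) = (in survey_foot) 3.871e+08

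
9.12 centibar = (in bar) 0.0912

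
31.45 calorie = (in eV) 8.213e+20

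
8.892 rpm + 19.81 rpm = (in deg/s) 172.2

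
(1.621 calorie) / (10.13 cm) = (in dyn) 6.695e+06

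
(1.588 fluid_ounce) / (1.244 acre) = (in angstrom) 93.29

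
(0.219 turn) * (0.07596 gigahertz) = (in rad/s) 1.045e+08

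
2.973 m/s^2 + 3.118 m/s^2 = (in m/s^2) 6.091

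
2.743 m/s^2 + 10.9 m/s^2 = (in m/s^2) 13.64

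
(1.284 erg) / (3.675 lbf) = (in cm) 7.855e-07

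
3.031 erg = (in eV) 1.892e+12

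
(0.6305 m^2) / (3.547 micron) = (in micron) 1.778e+11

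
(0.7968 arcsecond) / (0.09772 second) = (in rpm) 0.0003775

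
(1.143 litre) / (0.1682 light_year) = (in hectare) 7.183e-23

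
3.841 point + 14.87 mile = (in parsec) 7.755e-13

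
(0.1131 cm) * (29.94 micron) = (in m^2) 3.386e-08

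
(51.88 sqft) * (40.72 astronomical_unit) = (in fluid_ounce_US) 9.928e+17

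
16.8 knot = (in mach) 0.02538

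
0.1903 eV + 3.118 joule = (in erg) 3.118e+07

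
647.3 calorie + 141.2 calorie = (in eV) 2.059e+22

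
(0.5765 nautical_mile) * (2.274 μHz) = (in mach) 7.13e-06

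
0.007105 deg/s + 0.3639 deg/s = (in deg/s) 0.371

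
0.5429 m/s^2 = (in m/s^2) 0.5429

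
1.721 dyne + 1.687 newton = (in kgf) 0.172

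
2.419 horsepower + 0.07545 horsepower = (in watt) 1860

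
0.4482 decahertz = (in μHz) 4.482e+06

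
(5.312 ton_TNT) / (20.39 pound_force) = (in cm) 2.45e+10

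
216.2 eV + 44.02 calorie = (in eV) 1.15e+21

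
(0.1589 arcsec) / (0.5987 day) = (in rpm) 1.422e-10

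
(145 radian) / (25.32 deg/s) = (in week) 0.0005425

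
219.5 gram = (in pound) 0.4839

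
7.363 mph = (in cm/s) 329.2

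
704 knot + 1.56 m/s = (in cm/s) 3.637e+04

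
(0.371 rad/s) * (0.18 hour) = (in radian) 240.4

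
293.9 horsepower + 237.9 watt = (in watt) 2.194e+05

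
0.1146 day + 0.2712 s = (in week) 0.01637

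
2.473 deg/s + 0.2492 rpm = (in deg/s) 3.968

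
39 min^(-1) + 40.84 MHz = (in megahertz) 40.84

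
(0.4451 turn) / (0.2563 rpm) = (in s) 104.2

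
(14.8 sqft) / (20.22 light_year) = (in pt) 2.037e-14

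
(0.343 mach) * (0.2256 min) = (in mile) 0.9823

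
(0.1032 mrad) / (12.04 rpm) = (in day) 9.474e-10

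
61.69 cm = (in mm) 616.9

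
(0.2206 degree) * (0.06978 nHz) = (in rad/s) 2.687e-13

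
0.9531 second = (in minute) 0.01588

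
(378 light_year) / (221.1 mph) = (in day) 4.188e+11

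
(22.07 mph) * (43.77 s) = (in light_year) 4.565e-14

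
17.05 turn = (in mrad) 1.071e+05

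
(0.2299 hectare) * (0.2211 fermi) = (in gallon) 1.343e-10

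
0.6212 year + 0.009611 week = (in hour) 5443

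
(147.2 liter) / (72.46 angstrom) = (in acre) 5020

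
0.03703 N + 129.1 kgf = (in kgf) 129.1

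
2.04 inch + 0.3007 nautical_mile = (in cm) 5.569e+04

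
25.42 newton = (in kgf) 2.592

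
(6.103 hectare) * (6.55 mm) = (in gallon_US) 1.056e+05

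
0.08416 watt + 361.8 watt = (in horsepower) 0.4853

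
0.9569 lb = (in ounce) 15.31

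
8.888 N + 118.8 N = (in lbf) 28.71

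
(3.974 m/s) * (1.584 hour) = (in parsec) 7.344e-13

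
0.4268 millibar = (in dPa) 426.8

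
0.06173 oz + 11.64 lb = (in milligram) 5.282e+06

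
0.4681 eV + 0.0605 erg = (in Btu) 5.734e-12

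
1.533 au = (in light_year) 2.424e-05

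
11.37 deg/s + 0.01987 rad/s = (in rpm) 2.085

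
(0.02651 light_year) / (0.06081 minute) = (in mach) 2.019e+11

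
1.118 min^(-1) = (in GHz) 1.863e-11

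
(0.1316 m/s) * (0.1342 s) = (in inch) 0.6953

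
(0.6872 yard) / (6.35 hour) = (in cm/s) 0.002749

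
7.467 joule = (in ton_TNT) 1.785e-09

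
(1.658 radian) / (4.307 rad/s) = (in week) 6.365e-07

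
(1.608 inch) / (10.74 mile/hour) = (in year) 2.698e-10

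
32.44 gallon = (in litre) 122.8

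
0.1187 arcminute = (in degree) 0.001978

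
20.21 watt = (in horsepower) 0.0271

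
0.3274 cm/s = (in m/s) 0.003274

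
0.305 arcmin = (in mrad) 0.08872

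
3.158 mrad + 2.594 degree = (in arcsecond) 9990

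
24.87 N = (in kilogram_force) 2.536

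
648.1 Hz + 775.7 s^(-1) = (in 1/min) 8.543e+04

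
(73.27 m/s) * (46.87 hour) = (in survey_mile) 7682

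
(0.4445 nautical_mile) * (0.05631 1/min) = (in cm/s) 77.26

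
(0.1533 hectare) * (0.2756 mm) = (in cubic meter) 0.4225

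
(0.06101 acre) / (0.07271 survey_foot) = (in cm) 1.114e+06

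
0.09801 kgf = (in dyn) 9.611e+04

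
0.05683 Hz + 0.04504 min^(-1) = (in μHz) 5.758e+04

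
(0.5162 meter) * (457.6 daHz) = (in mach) 6.937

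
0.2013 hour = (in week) 0.001198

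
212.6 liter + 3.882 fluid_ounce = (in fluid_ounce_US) 7193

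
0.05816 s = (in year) 1.844e-09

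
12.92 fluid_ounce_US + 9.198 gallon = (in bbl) 0.2214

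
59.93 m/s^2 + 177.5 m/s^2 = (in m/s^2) 237.4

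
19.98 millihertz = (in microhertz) 1.998e+04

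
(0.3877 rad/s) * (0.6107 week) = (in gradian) 9.116e+06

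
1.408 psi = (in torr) 72.81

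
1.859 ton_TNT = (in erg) 7.778e+16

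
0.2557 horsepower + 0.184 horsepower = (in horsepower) 0.4397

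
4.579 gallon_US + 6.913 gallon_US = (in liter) 43.5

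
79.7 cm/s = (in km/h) 2.869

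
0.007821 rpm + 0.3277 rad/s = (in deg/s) 18.82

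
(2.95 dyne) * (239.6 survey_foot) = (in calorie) 0.0005149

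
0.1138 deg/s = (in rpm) 0.01897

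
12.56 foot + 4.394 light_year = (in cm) 4.157e+18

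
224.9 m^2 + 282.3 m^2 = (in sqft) 5459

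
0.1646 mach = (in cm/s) 5605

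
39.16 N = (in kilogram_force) 3.993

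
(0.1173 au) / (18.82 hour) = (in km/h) 9.324e+05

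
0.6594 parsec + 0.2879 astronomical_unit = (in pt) 5.768e+19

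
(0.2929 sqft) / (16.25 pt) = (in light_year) 5.017e-16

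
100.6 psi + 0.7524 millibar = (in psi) 100.6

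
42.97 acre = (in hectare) 17.39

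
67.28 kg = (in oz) 2373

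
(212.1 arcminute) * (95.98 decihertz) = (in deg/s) 33.93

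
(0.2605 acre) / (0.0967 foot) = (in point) 1.014e+08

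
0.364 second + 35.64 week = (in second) 2.156e+07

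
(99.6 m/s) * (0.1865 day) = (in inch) 6.319e+07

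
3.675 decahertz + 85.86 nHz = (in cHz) 3675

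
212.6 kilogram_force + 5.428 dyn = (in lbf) 468.7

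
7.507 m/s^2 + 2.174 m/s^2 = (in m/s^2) 9.681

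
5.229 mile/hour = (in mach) 0.006865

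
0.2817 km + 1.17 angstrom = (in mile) 0.175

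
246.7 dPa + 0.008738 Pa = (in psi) 0.003579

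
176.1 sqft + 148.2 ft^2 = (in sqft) 324.3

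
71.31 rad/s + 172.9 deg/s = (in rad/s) 74.33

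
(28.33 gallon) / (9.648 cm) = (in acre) 0.0002747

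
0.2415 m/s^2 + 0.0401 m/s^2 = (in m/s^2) 0.2816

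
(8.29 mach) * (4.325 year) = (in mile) 2.392e+08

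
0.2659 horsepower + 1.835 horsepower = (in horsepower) 2.101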